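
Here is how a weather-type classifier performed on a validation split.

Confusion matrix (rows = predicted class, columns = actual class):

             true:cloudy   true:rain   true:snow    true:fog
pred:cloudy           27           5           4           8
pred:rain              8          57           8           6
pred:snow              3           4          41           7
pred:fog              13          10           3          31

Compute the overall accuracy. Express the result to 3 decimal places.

Accuracy = trace / total = (27+57+41+31=156) / 235 = 156/235 = 0.664

0.664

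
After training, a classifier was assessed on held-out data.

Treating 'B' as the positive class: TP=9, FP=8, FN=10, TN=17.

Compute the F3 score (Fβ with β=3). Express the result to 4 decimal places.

0.4787

Fβ = (1+β²)·TP / ((1+β²)·TP + β²·FN + FP), with β²=9
= 10·9 / (10·9 + 9·10 + 8) = 0.4787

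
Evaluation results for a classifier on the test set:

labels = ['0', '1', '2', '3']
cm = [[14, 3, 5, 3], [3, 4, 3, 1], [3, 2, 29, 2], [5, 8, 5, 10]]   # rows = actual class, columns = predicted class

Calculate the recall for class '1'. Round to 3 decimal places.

Take TP from the diagonal, FP from the rest of the '1' prediction marginal, FN from the rest of the '1' actual marginal.
recall = TP/(TP+FN).
1: TP=4, FN=3+3+1=7 → 4/11 = 0.3636

0.364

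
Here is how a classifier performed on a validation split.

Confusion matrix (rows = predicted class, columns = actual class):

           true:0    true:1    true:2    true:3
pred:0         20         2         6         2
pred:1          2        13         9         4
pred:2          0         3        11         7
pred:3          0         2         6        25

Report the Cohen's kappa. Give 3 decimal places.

Observed agreement pₒ = trace/N = 69/112 = 0.6161
Expected agreement pₑ = Σ (rowᵢ·colᵢ)/N² = (22·30 + 20·28 + 32·21 + 38·33)/112² = 0.2508
κ = (pₒ − pₑ)/(1 − pₑ) = (0.6161 − 0.2508)/(1 − 0.2508) = 0.488

0.488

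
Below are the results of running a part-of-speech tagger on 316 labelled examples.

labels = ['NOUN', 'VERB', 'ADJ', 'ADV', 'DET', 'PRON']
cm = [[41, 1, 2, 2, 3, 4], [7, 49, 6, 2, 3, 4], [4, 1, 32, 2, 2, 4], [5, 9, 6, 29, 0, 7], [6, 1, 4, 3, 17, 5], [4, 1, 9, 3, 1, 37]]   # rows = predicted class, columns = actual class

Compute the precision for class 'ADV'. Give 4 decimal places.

precision = TP/(TP+FP).
ADV: TP=29, FP=5+9+6+0+7=27 → 29/56 = 0.51786

0.5179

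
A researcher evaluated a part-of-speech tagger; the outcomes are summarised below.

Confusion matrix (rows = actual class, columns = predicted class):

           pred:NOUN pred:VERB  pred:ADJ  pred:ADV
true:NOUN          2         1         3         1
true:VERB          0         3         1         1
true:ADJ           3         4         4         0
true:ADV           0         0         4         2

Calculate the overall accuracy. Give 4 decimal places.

Accuracy = trace / total = (2+3+4+2=11) / 29 = 11/29 = 0.3793

0.3793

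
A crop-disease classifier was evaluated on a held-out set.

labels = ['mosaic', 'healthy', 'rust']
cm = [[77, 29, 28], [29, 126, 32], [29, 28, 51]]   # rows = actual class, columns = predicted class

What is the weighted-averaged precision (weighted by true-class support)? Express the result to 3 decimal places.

Per-class precision (TP/(TP+FP)):
  mosaic: TP=77, FP=29+29=58 → 77/135 = 0.5704
  healthy: TP=126, FP=29+28=57 → 126/183 = 0.6885
  rust: TP=51, FP=28+32=60 → 51/111 = 0.4595
Weighted-precision = Σ (supportᵢ/N)·precisionᵢ with N=429: (134/429)·0.5704 + (187/429)·0.6885 + (108/429)·0.4595 = 0.594

0.594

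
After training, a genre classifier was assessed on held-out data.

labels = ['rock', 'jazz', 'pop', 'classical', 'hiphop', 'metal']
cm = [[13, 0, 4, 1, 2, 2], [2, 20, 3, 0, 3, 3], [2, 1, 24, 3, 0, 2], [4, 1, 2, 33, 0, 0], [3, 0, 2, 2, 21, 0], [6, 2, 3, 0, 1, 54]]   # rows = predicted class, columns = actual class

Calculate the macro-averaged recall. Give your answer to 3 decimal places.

Per-class recall (TP/(TP+FN)):
  rock: TP=13, FN=2+2+4+3+6=17 → 13/30 = 0.4333
  jazz: TP=20, FN=0+1+1+0+2=4 → 20/24 = 0.8333
  pop: TP=24, FN=4+3+2+2+3=14 → 24/38 = 0.6316
  classical: TP=33, FN=1+0+3+2+0=6 → 33/39 = 0.8462
  hiphop: TP=21, FN=2+3+0+0+1=6 → 21/27 = 0.7778
  metal: TP=54, FN=2+3+2+0+0=7 → 54/61 = 0.8852
Macro-recall = mean = (0.4333 + 0.8333 + 0.6316 + 0.8462 + 0.7778 + 0.8852) / 6 = 0.735

0.735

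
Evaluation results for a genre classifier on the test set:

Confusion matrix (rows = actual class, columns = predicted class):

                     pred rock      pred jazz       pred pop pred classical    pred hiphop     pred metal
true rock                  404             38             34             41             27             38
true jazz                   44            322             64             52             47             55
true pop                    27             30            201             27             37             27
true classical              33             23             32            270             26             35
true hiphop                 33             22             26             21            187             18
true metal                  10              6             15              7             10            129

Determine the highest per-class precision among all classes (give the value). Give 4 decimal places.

Per-class precision (TP/(TP+FP)):
  rock: TP=404, FP=44+27+33+33+10=147 → 404/551 = 0.73321
  jazz: TP=322, FP=38+30+23+22+6=119 → 322/441 = 0.73016
  pop: TP=201, FP=34+64+32+26+15=171 → 201/372 = 0.54032
  classical: TP=270, FP=41+52+27+21+7=148 → 270/418 = 0.64593
  hiphop: TP=187, FP=27+47+37+26+10=147 → 187/334 = 0.55988
  metal: TP=129, FP=38+55+27+35+18=173 → 129/302 = 0.42715
Highest is class 'rock' with precision = 0.7332.

0.7332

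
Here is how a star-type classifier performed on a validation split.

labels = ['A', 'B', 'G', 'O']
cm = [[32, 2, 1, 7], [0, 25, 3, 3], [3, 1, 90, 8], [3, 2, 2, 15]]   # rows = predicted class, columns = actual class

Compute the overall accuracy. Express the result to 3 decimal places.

0.822

Accuracy = trace / total = (32+25+90+15=162) / 197 = 162/197 = 0.822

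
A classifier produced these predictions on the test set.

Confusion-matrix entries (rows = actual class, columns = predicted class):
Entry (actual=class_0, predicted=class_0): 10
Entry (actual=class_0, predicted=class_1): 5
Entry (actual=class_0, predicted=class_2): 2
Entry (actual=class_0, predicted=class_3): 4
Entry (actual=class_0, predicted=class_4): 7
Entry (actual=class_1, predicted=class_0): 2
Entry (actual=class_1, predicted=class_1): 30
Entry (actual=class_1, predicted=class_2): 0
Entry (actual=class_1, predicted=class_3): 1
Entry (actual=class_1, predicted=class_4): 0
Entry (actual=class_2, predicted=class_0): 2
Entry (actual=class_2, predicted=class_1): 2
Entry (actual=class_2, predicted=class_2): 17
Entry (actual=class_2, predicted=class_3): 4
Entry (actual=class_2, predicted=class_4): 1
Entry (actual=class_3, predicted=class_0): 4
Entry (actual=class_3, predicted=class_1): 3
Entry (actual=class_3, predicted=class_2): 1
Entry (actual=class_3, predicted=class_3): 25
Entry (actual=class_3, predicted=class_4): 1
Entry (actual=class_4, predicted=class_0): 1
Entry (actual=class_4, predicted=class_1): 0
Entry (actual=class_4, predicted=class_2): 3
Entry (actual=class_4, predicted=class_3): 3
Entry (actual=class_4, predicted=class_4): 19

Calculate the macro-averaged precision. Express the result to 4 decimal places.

Per-class precision (TP/(TP+FP)):
  class_0: TP=10, FP=2+2+4+1=9 → 10/19 = 0.52632
  class_1: TP=30, FP=5+2+3+0=10 → 30/40 = 0.75000
  class_2: TP=17, FP=2+0+1+3=6 → 17/23 = 0.73913
  class_3: TP=25, FP=4+1+4+3=12 → 25/37 = 0.67568
  class_4: TP=19, FP=7+0+1+1=9 → 19/28 = 0.67857
Macro-precision = mean = (0.52632 + 0.75000 + 0.73913 + 0.67568 + 0.67857) / 5 = 0.6739

0.6739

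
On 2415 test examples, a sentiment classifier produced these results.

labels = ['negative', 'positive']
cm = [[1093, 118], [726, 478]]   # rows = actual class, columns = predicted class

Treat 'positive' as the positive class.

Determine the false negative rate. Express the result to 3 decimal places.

0.603

FNR = FN/(FN+TP) = 726/(726+478) = 0.603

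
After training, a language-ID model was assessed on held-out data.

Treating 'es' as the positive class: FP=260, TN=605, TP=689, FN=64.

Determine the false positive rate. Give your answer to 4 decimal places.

0.3006

FPR = FP/(FP+TN) = 260/(260+605) = 0.3006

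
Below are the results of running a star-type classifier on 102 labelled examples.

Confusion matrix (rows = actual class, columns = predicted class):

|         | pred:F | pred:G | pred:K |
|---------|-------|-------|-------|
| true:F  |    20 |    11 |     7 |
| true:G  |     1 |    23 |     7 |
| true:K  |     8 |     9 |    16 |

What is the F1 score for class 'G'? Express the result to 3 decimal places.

F1 score = 2·TP/(2·TP+FP+FN).
G: TP=23, FP=11+9=20, FN=1+7=8 → 46/74 = 0.6216

0.622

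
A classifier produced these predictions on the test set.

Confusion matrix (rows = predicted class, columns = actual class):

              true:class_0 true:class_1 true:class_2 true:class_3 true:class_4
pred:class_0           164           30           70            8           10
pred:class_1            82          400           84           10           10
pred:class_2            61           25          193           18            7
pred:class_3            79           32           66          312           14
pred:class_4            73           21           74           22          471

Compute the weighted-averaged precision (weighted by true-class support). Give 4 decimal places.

Per-class precision (TP/(TP+FP)):
  class_0: TP=164, FP=30+70+8+10=118 → 164/282 = 0.58156
  class_1: TP=400, FP=82+84+10+10=186 → 400/586 = 0.68259
  class_2: TP=193, FP=61+25+18+7=111 → 193/304 = 0.63487
  class_3: TP=312, FP=79+32+66+14=191 → 312/503 = 0.62028
  class_4: TP=471, FP=73+21+74+22=190 → 471/661 = 0.71256
Weighted-precision = Σ (supportᵢ/N)·precisionᵢ with N=2336: (459/2336)·0.58156 + (508/2336)·0.68259 + (487/2336)·0.63487 + (370/2336)·0.62028 + (512/2336)·0.71256 = 0.6495

0.6495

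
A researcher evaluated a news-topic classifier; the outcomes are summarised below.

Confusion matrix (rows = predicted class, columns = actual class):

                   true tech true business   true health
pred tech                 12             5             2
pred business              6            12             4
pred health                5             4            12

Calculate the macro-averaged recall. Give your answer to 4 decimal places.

0.5866

Per-class recall (TP/(TP+FN)):
  tech: TP=12, FN=6+5=11 → 12/23 = 0.52174
  business: TP=12, FN=5+4=9 → 12/21 = 0.57143
  health: TP=12, FN=2+4=6 → 12/18 = 0.66667
Macro-recall = mean = (0.52174 + 0.57143 + 0.66667) / 3 = 0.5866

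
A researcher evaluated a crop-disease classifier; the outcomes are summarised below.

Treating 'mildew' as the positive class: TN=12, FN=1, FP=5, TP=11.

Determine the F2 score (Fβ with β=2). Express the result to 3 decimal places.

0.859

Fβ = (1+β²)·TP / ((1+β²)·TP + β²·FN + FP), with β²=4
= 5·11 / (5·11 + 4·1 + 5) = 0.859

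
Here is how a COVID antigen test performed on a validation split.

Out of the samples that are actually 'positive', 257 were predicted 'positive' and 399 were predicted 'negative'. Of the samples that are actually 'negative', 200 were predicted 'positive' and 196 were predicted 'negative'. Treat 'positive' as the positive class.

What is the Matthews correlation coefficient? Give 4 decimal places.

-0.1107

MCC = (TP·TN − FP·FN) / √((TP+FP)(TP+FN)(TN+FP)(TN+FN))
Numerator = 257·196 − 200·399 = -29428
Denominator = √(457·656·396·595) = √70636991040 = 265776.2048
MCC = -29428 / 265776.2048 = -0.1107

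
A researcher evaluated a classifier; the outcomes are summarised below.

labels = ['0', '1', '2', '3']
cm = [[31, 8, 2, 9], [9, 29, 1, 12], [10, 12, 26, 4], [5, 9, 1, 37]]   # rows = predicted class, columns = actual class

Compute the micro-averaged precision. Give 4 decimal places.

0.6000

Micro-averaging pools counts across classes: ΣTP=123, ΣFP=82, ΣFN=82.
Micro-precision = TP/(TP+FP) on pooled counts = 0.6000 (equals overall accuracy in single-label multiclass).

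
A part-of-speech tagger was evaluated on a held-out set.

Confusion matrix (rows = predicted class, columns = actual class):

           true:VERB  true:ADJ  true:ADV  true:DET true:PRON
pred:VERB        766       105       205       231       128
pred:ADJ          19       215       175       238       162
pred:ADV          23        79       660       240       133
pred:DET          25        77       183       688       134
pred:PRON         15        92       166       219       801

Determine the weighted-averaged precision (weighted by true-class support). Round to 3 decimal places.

Per-class precision (TP/(TP+FP)):
  VERB: TP=766, FP=105+205+231+128=669 → 766/1435 = 0.5338
  ADJ: TP=215, FP=19+175+238+162=594 → 215/809 = 0.2658
  ADV: TP=660, FP=23+79+240+133=475 → 660/1135 = 0.5815
  DET: TP=688, FP=25+77+183+134=419 → 688/1107 = 0.6215
  PRON: TP=801, FP=15+92+166+219=492 → 801/1293 = 0.6195
Weighted-precision = Σ (supportᵢ/N)·precisionᵢ with N=5779: (848/5779)·0.5338 + (568/5779)·0.2658 + (1389/5779)·0.5815 + (1616/5779)·0.6215 + (1358/5779)·0.6195 = 0.564

0.564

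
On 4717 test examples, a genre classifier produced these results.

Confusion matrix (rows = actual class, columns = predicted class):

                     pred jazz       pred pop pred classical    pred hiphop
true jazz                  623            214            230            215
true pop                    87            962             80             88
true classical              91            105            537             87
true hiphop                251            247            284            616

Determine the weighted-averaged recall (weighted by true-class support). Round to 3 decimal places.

0.580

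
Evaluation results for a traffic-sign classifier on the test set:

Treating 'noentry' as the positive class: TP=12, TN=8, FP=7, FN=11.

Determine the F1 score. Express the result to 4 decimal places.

0.5714

Precision = TP/(TP+FP) = 12/19 = 0.6316
Recall = TP/(TP+FN) = 12/23 = 0.5217
F1 = 2·TP/(2·TP+FP+FN) = 24/42 = 0.5714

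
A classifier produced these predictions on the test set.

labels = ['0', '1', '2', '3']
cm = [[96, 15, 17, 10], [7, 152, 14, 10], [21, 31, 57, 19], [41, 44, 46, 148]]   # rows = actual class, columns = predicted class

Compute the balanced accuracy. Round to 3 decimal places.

Balanced accuracy = mean of per-class recall.
  0: recall = 96/138 = 0.6957
  1: recall = 152/183 = 0.8306
  2: recall = 57/128 = 0.4453
  3: recall = 148/279 = 0.5305
Mean = (0.6957 + 0.8306 + 0.4453 + 0.5305) / 4 = 0.626

0.626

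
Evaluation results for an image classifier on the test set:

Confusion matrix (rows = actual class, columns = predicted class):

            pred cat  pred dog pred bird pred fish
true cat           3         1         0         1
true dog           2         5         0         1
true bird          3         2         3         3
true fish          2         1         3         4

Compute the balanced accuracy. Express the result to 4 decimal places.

0.4744

Balanced accuracy = mean of per-class recall.
  cat: recall = 3/5 = 0.60000
  dog: recall = 5/8 = 0.62500
  bird: recall = 3/11 = 0.27273
  fish: recall = 4/10 = 0.40000
Mean = (0.60000 + 0.62500 + 0.27273 + 0.40000) / 4 = 0.4744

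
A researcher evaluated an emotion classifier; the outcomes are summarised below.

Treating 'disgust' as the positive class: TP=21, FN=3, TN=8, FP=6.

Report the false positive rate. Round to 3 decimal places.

FPR = FP/(FP+TN) = 6/(6+8) = 0.429

0.429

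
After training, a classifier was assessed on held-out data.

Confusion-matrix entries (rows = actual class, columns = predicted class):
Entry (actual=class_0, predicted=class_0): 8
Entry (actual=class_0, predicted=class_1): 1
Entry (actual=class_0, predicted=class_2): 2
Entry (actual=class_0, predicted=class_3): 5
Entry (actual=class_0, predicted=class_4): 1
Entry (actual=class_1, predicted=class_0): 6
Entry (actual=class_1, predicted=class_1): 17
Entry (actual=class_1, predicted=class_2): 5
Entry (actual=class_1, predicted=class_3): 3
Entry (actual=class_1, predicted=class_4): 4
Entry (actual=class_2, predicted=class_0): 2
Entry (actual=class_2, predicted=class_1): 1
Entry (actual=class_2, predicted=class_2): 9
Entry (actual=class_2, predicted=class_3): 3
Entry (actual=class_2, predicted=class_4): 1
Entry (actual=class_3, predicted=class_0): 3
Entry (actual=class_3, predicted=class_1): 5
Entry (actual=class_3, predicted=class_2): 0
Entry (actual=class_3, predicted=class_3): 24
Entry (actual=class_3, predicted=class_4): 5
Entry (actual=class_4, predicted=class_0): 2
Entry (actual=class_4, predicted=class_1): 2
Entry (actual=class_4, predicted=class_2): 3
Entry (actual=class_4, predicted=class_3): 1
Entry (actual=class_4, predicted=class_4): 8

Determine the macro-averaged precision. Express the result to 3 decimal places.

0.519

Per-class precision (TP/(TP+FP)):
  class_0: TP=8, FP=6+2+3+2=13 → 8/21 = 0.3810
  class_1: TP=17, FP=1+1+5+2=9 → 17/26 = 0.6538
  class_2: TP=9, FP=2+5+0+3=10 → 9/19 = 0.4737
  class_3: TP=24, FP=5+3+3+1=12 → 24/36 = 0.6667
  class_4: TP=8, FP=1+4+1+5=11 → 8/19 = 0.4211
Macro-precision = mean = (0.3810 + 0.6538 + 0.4737 + 0.6667 + 0.4211) / 5 = 0.519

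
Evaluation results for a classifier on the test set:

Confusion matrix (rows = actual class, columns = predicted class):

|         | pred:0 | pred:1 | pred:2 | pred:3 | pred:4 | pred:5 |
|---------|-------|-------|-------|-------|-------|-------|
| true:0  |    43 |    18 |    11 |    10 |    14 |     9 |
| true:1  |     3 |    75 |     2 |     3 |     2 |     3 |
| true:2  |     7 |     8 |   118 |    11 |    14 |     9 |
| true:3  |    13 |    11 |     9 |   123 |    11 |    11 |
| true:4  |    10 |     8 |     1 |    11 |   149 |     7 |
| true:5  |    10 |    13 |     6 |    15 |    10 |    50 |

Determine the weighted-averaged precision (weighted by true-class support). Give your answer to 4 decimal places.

Per-class precision (TP/(TP+FP)):
  0: TP=43, FP=3+7+13+10+10=43 → 43/86 = 0.50000
  1: TP=75, FP=18+8+11+8+13=58 → 75/133 = 0.56391
  2: TP=118, FP=11+2+9+1+6=29 → 118/147 = 0.80272
  3: TP=123, FP=10+3+11+11+15=50 → 123/173 = 0.71098
  4: TP=149, FP=14+2+14+11+10=51 → 149/200 = 0.74500
  5: TP=50, FP=9+3+9+11+7=39 → 50/89 = 0.56180
Weighted-precision = Σ (supportᵢ/N)·precisionᵢ with N=828: (105/828)·0.50000 + (88/828)·0.56391 + (167/828)·0.80272 + (178/828)·0.71098 + (186/828)·0.74500 + (104/828)·0.56180 = 0.6760

0.6760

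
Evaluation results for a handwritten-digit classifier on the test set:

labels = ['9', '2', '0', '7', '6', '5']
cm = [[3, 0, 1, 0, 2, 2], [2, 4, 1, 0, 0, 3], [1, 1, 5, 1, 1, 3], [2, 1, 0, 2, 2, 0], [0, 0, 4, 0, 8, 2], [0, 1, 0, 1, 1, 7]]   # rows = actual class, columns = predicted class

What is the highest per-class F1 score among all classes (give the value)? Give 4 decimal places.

0.5714

Per-class F1 score (2·TP/(2·TP+FP+FN)):
  9: TP=3, FP=2+1+2+0+0=5, FN=0+1+0+2+2=5 → 6/16 = 0.37500
  2: TP=4, FP=0+1+1+0+1=3, FN=2+1+0+0+3=6 → 8/17 = 0.47059
  0: TP=5, FP=1+1+0+4+0=6, FN=1+1+1+1+3=7 → 10/23 = 0.43478
  7: TP=2, FP=0+0+1+0+1=2, FN=2+1+0+2+0=5 → 4/11 = 0.36364
  6: TP=8, FP=2+0+1+2+1=6, FN=0+0+4+0+2=6 → 16/28 = 0.57143
  5: TP=7, FP=2+3+3+0+2=10, FN=0+1+0+1+1=3 → 14/27 = 0.51852
Highest is class '6' with F1 score = 0.5714.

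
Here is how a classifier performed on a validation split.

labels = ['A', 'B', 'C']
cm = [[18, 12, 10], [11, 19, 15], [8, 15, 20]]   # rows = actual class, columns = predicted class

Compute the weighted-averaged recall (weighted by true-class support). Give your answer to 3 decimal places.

Per-class recall (TP/(TP+FN)):
  A: TP=18, FN=12+10=22 → 18/40 = 0.4500
  B: TP=19, FN=11+15=26 → 19/45 = 0.4222
  C: TP=20, FN=8+15=23 → 20/43 = 0.4651
Weighted-recall = Σ (supportᵢ/N)·recallᵢ with N=128: (40/128)·0.4500 + (45/128)·0.4222 + (43/128)·0.4651 = 0.445

0.445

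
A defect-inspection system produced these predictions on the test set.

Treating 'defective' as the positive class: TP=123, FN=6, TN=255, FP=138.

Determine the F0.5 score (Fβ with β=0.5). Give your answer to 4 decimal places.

Fβ = (1+β²)·TP / ((1+β²)·TP + β²·FN + FP), with β²=1/4
= 1.25·123 / (1.25·123 + 0.25·6 + 138) = 0.5243

0.5243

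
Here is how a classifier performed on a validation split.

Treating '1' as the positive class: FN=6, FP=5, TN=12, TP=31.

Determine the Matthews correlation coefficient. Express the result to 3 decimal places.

0.536

MCC = (TP·TN − FP·FN) / √((TP+FP)(TP+FN)(TN+FP)(TN+FN))
Numerator = 31·12 − 5·6 = 342
Denominator = √(36·37·17·18) = √407592 = 638.4293
MCC = 342 / 638.4293 = 0.536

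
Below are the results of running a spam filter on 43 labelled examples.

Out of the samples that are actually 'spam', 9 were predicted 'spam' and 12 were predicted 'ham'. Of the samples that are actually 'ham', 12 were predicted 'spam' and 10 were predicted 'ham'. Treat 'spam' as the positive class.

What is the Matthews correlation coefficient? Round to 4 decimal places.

MCC = (TP·TN − FP·FN) / √((TP+FP)(TP+FN)(TN+FP)(TN+FN))
Numerator = 9·10 − 12·12 = -54
Denominator = √(21·21·22·22) = √213444 = 462.0000
MCC = -54 / 462.0000 = -0.1169

-0.1169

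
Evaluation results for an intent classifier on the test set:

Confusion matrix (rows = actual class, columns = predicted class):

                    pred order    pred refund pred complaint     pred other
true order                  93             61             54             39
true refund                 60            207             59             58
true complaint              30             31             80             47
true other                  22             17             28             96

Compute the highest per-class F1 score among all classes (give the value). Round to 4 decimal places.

0.5914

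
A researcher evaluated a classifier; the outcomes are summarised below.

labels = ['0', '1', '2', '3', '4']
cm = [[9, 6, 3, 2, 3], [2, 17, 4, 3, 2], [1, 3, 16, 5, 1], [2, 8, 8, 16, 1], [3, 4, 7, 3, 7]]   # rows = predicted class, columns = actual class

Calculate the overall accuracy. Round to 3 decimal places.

Accuracy = trace / total = (9+17+16+16+7=65) / 136 = 65/136 = 0.478

0.478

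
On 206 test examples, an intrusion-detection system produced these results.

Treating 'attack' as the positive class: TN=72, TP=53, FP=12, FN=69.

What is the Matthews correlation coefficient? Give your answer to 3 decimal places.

MCC = (TP·TN − FP·FN) / √((TP+FP)(TP+FN)(TN+FP)(TN+FN))
Numerator = 53·72 − 12·69 = 2988
Denominator = √(65·122·84·141) = √93922920 = 9691.3838
MCC = 2988 / 9691.3838 = 0.308

0.308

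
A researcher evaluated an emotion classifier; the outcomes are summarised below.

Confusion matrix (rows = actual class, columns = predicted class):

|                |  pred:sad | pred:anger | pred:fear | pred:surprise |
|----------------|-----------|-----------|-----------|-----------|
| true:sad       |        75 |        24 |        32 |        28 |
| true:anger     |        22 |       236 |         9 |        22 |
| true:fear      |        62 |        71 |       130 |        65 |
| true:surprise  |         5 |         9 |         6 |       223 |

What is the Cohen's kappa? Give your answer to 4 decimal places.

0.5325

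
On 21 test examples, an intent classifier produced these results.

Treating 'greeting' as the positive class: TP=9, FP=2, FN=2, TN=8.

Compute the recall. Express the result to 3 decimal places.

0.818

Recall = TP/(TP+FN) = 9/(9+2) = 9/11 = 0.818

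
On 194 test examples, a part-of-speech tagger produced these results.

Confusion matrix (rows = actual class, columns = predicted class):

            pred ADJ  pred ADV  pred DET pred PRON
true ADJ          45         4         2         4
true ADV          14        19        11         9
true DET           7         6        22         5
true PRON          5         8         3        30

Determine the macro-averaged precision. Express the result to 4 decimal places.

0.5878

Per-class precision (TP/(TP+FP)):
  ADJ: TP=45, FP=14+7+5=26 → 45/71 = 0.63380
  ADV: TP=19, FP=4+6+8=18 → 19/37 = 0.51351
  DET: TP=22, FP=2+11+3=16 → 22/38 = 0.57895
  PRON: TP=30, FP=4+9+5=18 → 30/48 = 0.62500
Macro-precision = mean = (0.63380 + 0.51351 + 0.57895 + 0.62500) / 4 = 0.5878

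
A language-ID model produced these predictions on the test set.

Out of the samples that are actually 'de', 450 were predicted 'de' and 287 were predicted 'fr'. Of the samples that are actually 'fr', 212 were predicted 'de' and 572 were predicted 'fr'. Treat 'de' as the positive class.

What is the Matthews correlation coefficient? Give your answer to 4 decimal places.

MCC = (TP·TN − FP·FN) / √((TP+FP)(TP+FN)(TN+FP)(TN+FN))
Numerator = 450·572 − 212·287 = 196556
Denominator = √(662·737·784·859) = √328575141664 = 573214.7431
MCC = 196556 / 573214.7431 = 0.3429

0.3429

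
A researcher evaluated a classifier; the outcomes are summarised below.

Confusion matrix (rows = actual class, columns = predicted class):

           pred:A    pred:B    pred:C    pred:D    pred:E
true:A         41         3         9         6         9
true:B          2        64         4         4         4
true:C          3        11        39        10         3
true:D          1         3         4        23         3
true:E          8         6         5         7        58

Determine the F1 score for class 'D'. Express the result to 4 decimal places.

0.5476

F1 score = 2·TP/(2·TP+FP+FN).
D: TP=23, FP=6+4+10+7=27, FN=1+3+4+3=11 → 46/84 = 0.54762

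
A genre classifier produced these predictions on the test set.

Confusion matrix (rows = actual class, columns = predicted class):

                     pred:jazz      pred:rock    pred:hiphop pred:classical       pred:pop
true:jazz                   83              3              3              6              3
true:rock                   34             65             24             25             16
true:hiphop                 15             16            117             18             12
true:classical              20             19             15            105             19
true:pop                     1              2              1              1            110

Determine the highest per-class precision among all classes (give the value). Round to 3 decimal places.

0.731

Per-class precision (TP/(TP+FP)):
  jazz: TP=83, FP=34+15+20+1=70 → 83/153 = 0.5425
  rock: TP=65, FP=3+16+19+2=40 → 65/105 = 0.6190
  hiphop: TP=117, FP=3+24+15+1=43 → 117/160 = 0.7313
  classical: TP=105, FP=6+25+18+1=50 → 105/155 = 0.6774
  pop: TP=110, FP=3+16+12+19=50 → 110/160 = 0.6875
Highest is class 'hiphop' with precision = 0.731.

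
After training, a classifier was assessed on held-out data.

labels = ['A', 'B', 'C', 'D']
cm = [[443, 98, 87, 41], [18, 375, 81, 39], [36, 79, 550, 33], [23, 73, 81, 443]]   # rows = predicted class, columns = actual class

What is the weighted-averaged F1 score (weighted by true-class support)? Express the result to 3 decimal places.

Per-class F1 score (2·TP/(2·TP+FP+FN)):
  A: TP=443, FP=98+87+41=226, FN=18+36+23=77 → 886/1189 = 0.7452
  B: TP=375, FP=18+81+39=138, FN=98+79+73=250 → 750/1138 = 0.6591
  C: TP=550, FP=36+79+33=148, FN=87+81+81=249 → 1100/1497 = 0.7348
  D: TP=443, FP=23+73+81=177, FN=41+39+33=113 → 886/1176 = 0.7534
Weighted-F1 score = Σ (supportᵢ/N)·F1 scoreᵢ with N=2500: (520/2500)·0.7452 + (625/2500)·0.6591 + (799/2500)·0.7348 + (556/2500)·0.7534 = 0.722

0.722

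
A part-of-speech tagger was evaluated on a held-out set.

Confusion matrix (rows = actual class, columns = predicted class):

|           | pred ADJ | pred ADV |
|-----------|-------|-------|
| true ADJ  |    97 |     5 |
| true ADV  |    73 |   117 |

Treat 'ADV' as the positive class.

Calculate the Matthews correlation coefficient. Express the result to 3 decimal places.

MCC = (TP·TN − FP·FN) / √((TP+FP)(TP+FN)(TN+FP)(TN+FN))
Numerator = 117·97 − 5·73 = 10984
Denominator = √(122·190·102·170) = √401941200 = 20048.4713
MCC = 10984 / 20048.4713 = 0.548

0.548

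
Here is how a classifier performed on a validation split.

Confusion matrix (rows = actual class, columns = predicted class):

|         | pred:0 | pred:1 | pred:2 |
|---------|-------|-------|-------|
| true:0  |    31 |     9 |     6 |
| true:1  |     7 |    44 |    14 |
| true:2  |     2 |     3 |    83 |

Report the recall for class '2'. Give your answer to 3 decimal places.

0.943

Treat '2' as positive and all other classes as negative.
recall = TP/(TP+FN).
2: TP=83, FN=2+3=5 → 83/88 = 0.9432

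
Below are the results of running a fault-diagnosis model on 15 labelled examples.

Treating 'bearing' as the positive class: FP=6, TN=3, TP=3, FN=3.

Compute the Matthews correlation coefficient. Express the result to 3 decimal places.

MCC = (TP·TN − FP·FN) / √((TP+FP)(TP+FN)(TN+FP)(TN+FN))
Numerator = 3·3 − 6·3 = -9
Denominator = √(9·6·9·6) = √2916 = 54.0000
MCC = -9 / 54.0000 = -0.167

-0.167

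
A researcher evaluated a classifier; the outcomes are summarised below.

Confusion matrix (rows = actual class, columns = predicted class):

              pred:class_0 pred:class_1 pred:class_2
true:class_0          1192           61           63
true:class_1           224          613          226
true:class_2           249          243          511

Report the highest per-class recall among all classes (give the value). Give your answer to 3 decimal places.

0.906

Per-class recall (TP/(TP+FN)):
  class_0: TP=1192, FN=61+63=124 → 1192/1316 = 0.9058
  class_1: TP=613, FN=224+226=450 → 613/1063 = 0.5767
  class_2: TP=511, FN=249+243=492 → 511/1003 = 0.5095
Highest is class 'class_0' with recall = 0.906.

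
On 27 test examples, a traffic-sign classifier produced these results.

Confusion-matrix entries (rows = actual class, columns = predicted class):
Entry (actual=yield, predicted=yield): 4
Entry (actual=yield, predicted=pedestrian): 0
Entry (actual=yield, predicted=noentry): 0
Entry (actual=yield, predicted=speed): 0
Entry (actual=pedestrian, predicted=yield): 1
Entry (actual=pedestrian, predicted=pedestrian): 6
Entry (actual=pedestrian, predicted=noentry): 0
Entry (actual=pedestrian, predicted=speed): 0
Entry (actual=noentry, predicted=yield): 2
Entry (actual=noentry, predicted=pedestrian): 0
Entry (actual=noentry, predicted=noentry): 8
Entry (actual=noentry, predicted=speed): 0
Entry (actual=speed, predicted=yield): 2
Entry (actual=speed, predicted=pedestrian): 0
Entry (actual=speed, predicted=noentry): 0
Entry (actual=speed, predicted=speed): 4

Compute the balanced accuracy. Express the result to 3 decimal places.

0.831

Balanced accuracy = mean of per-class recall.
  yield: recall = 4/4 = 1.0000
  pedestrian: recall = 6/7 = 0.8571
  noentry: recall = 8/10 = 0.8000
  speed: recall = 4/6 = 0.6667
Mean = (1.0000 + 0.8571 + 0.8000 + 0.6667) / 4 = 0.831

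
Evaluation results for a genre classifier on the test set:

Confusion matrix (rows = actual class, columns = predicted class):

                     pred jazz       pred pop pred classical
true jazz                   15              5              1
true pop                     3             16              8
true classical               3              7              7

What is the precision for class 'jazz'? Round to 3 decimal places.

0.714

precision = TP/(TP+FP).
jazz: TP=15, FP=3+3=6 → 15/21 = 0.7143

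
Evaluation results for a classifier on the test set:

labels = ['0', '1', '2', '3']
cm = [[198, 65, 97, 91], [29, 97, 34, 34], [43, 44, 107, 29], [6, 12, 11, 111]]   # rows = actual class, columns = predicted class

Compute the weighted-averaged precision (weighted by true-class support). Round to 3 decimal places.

0.560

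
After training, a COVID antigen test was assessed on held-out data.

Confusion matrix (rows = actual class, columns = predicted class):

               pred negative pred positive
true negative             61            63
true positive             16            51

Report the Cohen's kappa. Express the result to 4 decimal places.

0.2180

Observed agreement pₒ = trace/N = 112/191 = 0.58639
Expected agreement pₑ = Σ (rowᵢ·colᵢ)/N² = (124·77 + 67·114)/191² = 0.47109
κ = (pₒ − pₑ)/(1 − pₑ) = (0.58639 − 0.47109)/(1 − 0.47109) = 0.2180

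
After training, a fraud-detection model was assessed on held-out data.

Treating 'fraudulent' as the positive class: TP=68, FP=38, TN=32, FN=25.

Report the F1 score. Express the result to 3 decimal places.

Precision = TP/(TP+FP) = 68/106 = 0.6415
Recall = TP/(TP+FN) = 68/93 = 0.7312
F1 = 2·TP/(2·TP+FP+FN) = 136/199 = 0.683

0.683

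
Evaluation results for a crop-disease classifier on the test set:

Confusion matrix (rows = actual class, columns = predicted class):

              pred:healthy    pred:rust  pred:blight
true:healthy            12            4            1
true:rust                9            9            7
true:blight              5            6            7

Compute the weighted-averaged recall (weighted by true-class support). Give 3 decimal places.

Per-class recall (TP/(TP+FN)):
  healthy: TP=12, FN=4+1=5 → 12/17 = 0.7059
  rust: TP=9, FN=9+7=16 → 9/25 = 0.3600
  blight: TP=7, FN=5+6=11 → 7/18 = 0.3889
Weighted-recall = Σ (supportᵢ/N)·recallᵢ with N=60: (17/60)·0.7059 + (25/60)·0.3600 + (18/60)·0.3889 = 0.467

0.467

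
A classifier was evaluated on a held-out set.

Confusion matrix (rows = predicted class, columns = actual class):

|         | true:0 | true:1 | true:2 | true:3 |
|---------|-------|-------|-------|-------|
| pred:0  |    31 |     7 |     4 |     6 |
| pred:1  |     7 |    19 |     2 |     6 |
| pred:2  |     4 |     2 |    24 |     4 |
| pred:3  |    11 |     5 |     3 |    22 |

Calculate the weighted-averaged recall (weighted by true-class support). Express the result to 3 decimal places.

0.611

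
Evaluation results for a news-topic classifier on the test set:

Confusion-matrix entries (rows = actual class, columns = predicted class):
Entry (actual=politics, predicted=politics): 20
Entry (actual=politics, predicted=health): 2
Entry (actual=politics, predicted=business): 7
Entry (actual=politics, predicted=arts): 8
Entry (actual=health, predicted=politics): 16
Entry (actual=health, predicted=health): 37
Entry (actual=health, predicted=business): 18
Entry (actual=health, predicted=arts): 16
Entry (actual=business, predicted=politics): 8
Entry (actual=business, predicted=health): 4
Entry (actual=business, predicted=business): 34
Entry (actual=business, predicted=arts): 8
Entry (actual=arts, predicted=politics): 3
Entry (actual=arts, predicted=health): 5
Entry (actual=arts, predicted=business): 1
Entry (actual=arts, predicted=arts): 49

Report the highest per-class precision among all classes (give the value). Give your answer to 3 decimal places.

0.771

Per-class precision (TP/(TP+FP)):
  politics: TP=20, FP=16+8+3=27 → 20/47 = 0.4255
  health: TP=37, FP=2+4+5=11 → 37/48 = 0.7708
  business: TP=34, FP=7+18+1=26 → 34/60 = 0.5667
  arts: TP=49, FP=8+16+8=32 → 49/81 = 0.6049
Highest is class 'health' with precision = 0.771.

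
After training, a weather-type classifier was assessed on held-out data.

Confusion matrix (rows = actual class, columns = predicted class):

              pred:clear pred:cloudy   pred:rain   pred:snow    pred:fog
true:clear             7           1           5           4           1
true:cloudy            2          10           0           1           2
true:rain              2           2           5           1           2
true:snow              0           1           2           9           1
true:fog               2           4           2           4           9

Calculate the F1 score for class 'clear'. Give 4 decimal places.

0.4516

One-vs-rest for 'clear': TP = diagonal; FP = other classes predicted 'clear'; FN = 'clear' predicted as other.
F1 score = 2·TP/(2·TP+FP+FN).
clear: TP=7, FP=2+2+0+2=6, FN=1+5+4+1=11 → 14/31 = 0.45161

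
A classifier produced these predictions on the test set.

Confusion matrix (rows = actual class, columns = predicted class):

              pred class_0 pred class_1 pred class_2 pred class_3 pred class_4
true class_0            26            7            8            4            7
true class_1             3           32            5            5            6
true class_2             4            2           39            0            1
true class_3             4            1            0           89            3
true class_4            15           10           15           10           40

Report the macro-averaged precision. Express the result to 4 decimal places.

0.6447

Per-class precision (TP/(TP+FP)):
  class_0: TP=26, FP=3+4+4+15=26 → 26/52 = 0.50000
  class_1: TP=32, FP=7+2+1+10=20 → 32/52 = 0.61538
  class_2: TP=39, FP=8+5+0+15=28 → 39/67 = 0.58209
  class_3: TP=89, FP=4+5+0+10=19 → 89/108 = 0.82407
  class_4: TP=40, FP=7+6+1+3=17 → 40/57 = 0.70175
Macro-precision = mean = (0.50000 + 0.61538 + 0.58209 + 0.82407 + 0.70175) / 5 = 0.6447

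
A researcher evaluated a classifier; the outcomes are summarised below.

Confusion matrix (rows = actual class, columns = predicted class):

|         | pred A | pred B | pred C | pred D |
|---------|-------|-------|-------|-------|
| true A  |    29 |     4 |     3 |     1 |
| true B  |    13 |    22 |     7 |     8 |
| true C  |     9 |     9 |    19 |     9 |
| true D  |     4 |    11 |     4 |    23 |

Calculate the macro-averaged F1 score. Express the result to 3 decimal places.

Per-class F1 score (2·TP/(2·TP+FP+FN)):
  A: TP=29, FP=13+9+4=26, FN=4+3+1=8 → 58/92 = 0.6304
  B: TP=22, FP=4+9+11=24, FN=13+7+8=28 → 44/96 = 0.4583
  C: TP=19, FP=3+7+4=14, FN=9+9+9=27 → 38/79 = 0.4810
  D: TP=23, FP=1+8+9=18, FN=4+11+4=19 → 46/83 = 0.5542
Macro-F1 score = mean = (0.6304 + 0.4583 + 0.4810 + 0.5542) / 4 = 0.531

0.531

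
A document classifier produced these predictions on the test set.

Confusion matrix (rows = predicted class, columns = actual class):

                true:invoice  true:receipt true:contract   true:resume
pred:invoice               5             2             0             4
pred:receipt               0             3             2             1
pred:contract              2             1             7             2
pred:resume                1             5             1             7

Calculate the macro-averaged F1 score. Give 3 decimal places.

0.504

Per-class F1 score (2·TP/(2·TP+FP+FN)):
  invoice: TP=5, FP=2+0+4=6, FN=0+2+1=3 → 10/19 = 0.5263
  receipt: TP=3, FP=0+2+1=3, FN=2+1+5=8 → 6/17 = 0.3529
  contract: TP=7, FP=2+1+2=5, FN=0+2+1=3 → 14/22 = 0.6364
  resume: TP=7, FP=1+5+1=7, FN=4+1+2=7 → 14/28 = 0.5000
Macro-F1 score = mean = (0.5263 + 0.3529 + 0.6364 + 0.5000) / 4 = 0.504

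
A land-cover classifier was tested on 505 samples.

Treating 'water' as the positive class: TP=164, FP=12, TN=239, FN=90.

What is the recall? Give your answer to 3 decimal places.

0.646

Recall = TP/(TP+FN) = 164/(164+90) = 164/254 = 0.646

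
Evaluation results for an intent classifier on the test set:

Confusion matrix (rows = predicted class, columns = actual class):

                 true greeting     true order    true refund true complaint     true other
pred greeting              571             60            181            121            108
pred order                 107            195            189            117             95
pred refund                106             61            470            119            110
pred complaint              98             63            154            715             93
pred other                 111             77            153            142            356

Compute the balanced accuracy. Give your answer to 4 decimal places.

0.4937

Balanced accuracy = mean of per-class recall.
  greeting: recall = 571/993 = 0.57503
  order: recall = 195/456 = 0.42763
  refund: recall = 470/1147 = 0.40976
  complaint: recall = 715/1214 = 0.58896
  other: recall = 356/762 = 0.46719
Mean = (0.57503 + 0.42763 + 0.40976 + 0.58896 + 0.46719) / 5 = 0.4937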